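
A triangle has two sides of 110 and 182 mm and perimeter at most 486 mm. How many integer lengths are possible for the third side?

Triangle inequality: 72 < x < 292. Perimeter ≤ 486 gives x ≤ 486 − 110 − 182 = 194.
So 72 < x ≤ 194; integers 73 through 194: 122 values.

122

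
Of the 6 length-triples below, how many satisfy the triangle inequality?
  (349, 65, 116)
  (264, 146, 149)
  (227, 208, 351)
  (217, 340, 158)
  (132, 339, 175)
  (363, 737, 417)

(65,116,349): 65+116 ≤ 349 → not valid
(146,149,264): 146+149 > 264 → valid
(208,227,351): 208+227 > 351 → valid
(158,217,340): 158+217 > 340 → valid
(132,175,339): 132+175 ≤ 339 → not valid
(363,417,737): 363+417 > 737 → valid
4 of the 6 triples form a triangle.

4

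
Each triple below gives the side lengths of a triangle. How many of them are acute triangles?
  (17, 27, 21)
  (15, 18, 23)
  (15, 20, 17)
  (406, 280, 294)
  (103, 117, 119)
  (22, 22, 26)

(17,27,21): 17²+21² = 730 > 729 = 27² → acute
(15,18,23): 15²+18² = 549 > 529 = 23² → acute
(15,20,17): 15²+17² = 514 > 400 = 20² → acute
(406,280,294): 280²+294² = 164836 = 406² → right
(103,117,119): 103²+117² = 24298 > 14161 = 119² → acute
(22,22,26): 22²+22² = 968 > 676 = 26² → acute
5 of the 6 are acute.

5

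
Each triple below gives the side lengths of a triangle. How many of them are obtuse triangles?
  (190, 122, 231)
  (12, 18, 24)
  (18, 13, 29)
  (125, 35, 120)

(190,122,231): 122²+190² = 50984 < 53361 = 231² → obtuse
(12,18,24): 12²+18² = 468 < 576 = 24² → obtuse
(18,13,29): 13²+18² = 493 < 841 = 29² → obtuse
(125,35,120): 35²+120² = 15625 = 125² → right
3 of the 4 are obtuse.

3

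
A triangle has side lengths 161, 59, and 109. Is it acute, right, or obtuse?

Compare the square of the longest side to the sum of squares of the other two: 59² + 109² = 15362 < 25921 = 161².

obtuse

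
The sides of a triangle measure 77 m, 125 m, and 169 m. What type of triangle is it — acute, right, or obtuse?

Compare the square of the longest side to the sum of squares of the other two: 77² + 125² = 21554 < 28561 = 169².

obtuse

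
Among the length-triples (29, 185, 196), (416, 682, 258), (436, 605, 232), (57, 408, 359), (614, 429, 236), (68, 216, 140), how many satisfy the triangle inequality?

(29,185,196): 29+185 > 196 → valid
(258,416,682): 258+416 ≤ 682 → not valid
(232,436,605): 232+436 > 605 → valid
(57,359,408): 57+359 > 408 → valid
(236,429,614): 236+429 > 614 → valid
(68,140,216): 68+140 ≤ 216 → not valid
4 of the 6 triples form a triangle.

4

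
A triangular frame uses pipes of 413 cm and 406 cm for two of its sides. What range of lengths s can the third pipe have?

By the triangle inequality, s must be less than 413 + 406 = 819 and greater than |413 − 406| = 7.

7 < s < 819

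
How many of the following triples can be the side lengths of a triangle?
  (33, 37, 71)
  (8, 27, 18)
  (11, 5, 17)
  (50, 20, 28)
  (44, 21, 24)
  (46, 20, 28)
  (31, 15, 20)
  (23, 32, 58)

3

(33,37,71): 33+37 ≤ 71 → not valid
(8,18,27): 8+18 ≤ 27 → not valid
(5,11,17): 5+11 ≤ 17 → not valid
(20,28,50): 20+28 ≤ 50 → not valid
(21,24,44): 21+24 > 44 → valid
(20,28,46): 20+28 > 46 → valid
(15,20,31): 15+20 > 31 → valid
(23,32,58): 23+32 ≤ 58 → not valid
3 of the 8 triples form a triangle.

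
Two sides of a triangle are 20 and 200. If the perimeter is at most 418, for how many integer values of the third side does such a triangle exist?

Triangle inequality: 180 < x < 220. Perimeter ≤ 418 gives x ≤ 418 − 20 − 200 = 198.
So 180 < x ≤ 198; integers 181 through 198: 18 values.

18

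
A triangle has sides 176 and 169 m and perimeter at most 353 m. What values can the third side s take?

7 < s ≤ 8

Triangle inequality alone gives 7 < s < 345.
The perimeter condition gives s ≤ 353 − 176 − 169 = 8.
Intersecting the two: 7 < s ≤ 8.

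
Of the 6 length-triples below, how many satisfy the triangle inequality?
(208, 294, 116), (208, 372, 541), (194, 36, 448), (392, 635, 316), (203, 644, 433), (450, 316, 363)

4

(116,208,294): 116+208 > 294 → valid
(208,372,541): 208+372 > 541 → valid
(36,194,448): 36+194 ≤ 448 → not valid
(316,392,635): 316+392 > 635 → valid
(203,433,644): 203+433 ≤ 644 → not valid
(316,363,450): 316+363 > 450 → valid
4 of the 6 triples form a triangle.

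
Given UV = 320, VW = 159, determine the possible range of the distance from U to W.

By the triangle inequality, |320 − 159| ≤ UW ≤ 320 + 159.

161 ≤ UW ≤ 479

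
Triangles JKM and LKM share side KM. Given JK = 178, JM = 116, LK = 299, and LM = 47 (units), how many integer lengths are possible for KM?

From triangle JKM: 62 < KM < 294.
From triangle LKM: 252 < KM < 346.
Intersection: 252 < KM < 294, so integers 253 through 293: 41 values.

41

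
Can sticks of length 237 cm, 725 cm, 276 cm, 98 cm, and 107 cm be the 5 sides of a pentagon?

For a pentagon, each side must be shorter than the sum of the others.
Here the longest side is 725, but the remaining 4 sides sum to only 718.

No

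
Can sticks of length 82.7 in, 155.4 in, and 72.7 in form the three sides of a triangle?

No

The two shorter sides sum to 155.4, exactly equal to the longest side 155.4.
That gives only a degenerate (flat) triangle — the inequality must be strict.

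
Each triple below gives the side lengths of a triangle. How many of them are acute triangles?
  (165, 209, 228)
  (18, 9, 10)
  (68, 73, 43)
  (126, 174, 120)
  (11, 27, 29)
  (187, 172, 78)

4

(165,209,228): 165²+209² = 70906 > 51984 = 228² → acute
(18,9,10): 9²+10² = 181 < 324 = 18² → obtuse
(68,73,43): 43²+68² = 6473 > 5329 = 73² → acute
(126,174,120): 120²+126² = 30276 = 174² → right
(11,27,29): 11²+27² = 850 > 841 = 29² → acute
(187,172,78): 78²+172² = 35668 > 34969 = 187² → acute
4 of the 6 are acute.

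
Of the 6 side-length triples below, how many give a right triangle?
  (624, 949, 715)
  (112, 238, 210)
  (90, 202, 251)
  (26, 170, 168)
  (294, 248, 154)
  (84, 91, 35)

4

(624,949,715): 624²+715² = 900601 = 949² → right
(112,238,210): 112²+210² = 56644 = 238² → right
(90,202,251): 90²+202² = 48904 < 63001 = 251² → obtuse
(26,170,168): 26²+168² = 28900 = 170² → right
(294,248,154): 154²+248² = 85220 < 86436 = 294² → obtuse
(84,91,35): 35²+84² = 8281 = 91² → right
4 of the 6 are right.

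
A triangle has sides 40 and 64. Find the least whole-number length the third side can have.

25

The third side must be strictly greater than |40 − 64| = 24.
The smallest integer above 24 is 25.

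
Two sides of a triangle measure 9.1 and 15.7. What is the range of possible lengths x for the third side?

6.6 < x < 24.8

By the triangle inequality, x must be less than 9.1 + 15.7 = 24.8 and greater than |9.1 − 15.7| = 6.6.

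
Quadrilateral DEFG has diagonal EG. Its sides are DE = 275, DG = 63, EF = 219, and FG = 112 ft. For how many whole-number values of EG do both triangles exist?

From triangle DEG: 212 < EG < 338.
From triangle FEG: 107 < EG < 331.
Intersection: 212 < EG < 331, so integers 213 through 330: 118 values.

118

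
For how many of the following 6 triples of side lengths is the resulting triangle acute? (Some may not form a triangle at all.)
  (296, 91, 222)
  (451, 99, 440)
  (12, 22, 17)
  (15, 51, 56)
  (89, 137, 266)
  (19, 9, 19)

1

(296,91,222): 91²+222² = 57565 < 87616 = 296² → obtuse
(451,99,440): 99²+440² = 203401 = 451² → right
(12,22,17): 12²+17² = 433 < 484 = 22² → obtuse
(15,51,56): 15²+51² = 2826 < 3136 = 56² → obtuse
(89,137,266): 89+137 ≤ 266, not a triangle
(19,9,19): 9²+19² = 442 > 361 = 19² → acute
1 of the 6 is acute.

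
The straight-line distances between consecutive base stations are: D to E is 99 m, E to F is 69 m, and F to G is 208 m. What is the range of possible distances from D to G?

The maximum is all hops collinear in one direction: 99 + 69 + 208 = 376.
The longest hop is 208; the others sum to 168. Folding the others back against it leaves at least 208 − 168 = 40.

40 ≤ DG ≤ 376 m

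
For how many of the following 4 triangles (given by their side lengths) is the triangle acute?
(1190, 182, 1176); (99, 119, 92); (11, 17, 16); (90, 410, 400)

(1190,182,1176): 182²+1176² = 1416100 = 1190² → right
(99,119,92): 92²+99² = 18265 > 14161 = 119² → acute
(11,17,16): 11²+16² = 377 > 289 = 17² → acute
(90,410,400): 90²+400² = 168100 = 410² → right
2 of the 4 are acute.

2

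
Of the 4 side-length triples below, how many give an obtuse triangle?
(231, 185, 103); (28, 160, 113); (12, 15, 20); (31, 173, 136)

(231,185,103): 103²+185² = 44834 < 53361 = 231² → obtuse
(28,160,113): 28+113 ≤ 160, not a triangle
(12,15,20): 12²+15² = 369 < 400 = 20² → obtuse
(31,173,136): 31+136 ≤ 173, not a triangle
2 of the 4 are obtuse.

2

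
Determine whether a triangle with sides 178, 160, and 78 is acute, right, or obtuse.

right

Compare the square of the longest side to the sum of squares of the other two: 78² + 160² = 31684 = 178².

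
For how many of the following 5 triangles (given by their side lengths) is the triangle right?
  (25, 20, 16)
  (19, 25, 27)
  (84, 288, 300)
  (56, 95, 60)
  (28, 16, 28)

1

(25,20,16): 16²+20² = 656 > 625 = 25² → acute
(19,25,27): 19²+25² = 986 > 729 = 27² → acute
(84,288,300): 84²+288² = 90000 = 300² → right
(56,95,60): 56²+60² = 6736 < 9025 = 95² → obtuse
(28,16,28): 16²+28² = 1040 > 784 = 28² → acute
1 of the 5 is right.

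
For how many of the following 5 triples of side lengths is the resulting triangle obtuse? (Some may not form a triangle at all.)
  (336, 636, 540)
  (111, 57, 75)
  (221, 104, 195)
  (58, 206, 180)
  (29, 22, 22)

(336,636,540): 336²+540² = 404496 = 636² → right
(111,57,75): 57²+75² = 8874 < 12321 = 111² → obtuse
(221,104,195): 104²+195² = 48841 = 221² → right
(58,206,180): 58²+180² = 35764 < 42436 = 206² → obtuse
(29,22,22): 22²+22² = 968 > 841 = 29² → acute
2 of the 5 are obtuse.

2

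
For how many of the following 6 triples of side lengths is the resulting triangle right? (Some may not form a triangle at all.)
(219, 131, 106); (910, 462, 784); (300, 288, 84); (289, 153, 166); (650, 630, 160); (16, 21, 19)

(219,131,106): 106²+131² = 28397 < 47961 = 219² → obtuse
(910,462,784): 462²+784² = 828100 = 910² → right
(300,288,84): 84²+288² = 90000 = 300² → right
(289,153,166): 153²+166² = 50965 < 83521 = 289² → obtuse
(650,630,160): 160²+630² = 422500 = 650² → right
(16,21,19): 16²+19² = 617 > 441 = 21² → acute
3 of the 6 are right.

3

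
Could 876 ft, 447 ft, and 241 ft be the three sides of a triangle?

The longest side is 876, but the other two sum to only 688.
688 < 876, so the triangle inequality fails.

No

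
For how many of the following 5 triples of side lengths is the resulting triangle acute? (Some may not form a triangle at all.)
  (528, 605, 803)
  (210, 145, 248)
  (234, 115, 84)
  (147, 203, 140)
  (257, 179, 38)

1

(528,605,803): 528²+605² = 644809 = 803² → right
(210,145,248): 145²+210² = 65125 > 61504 = 248² → acute
(234,115,84): 84+115 ≤ 234, not a triangle
(147,203,140): 140²+147² = 41209 = 203² → right
(257,179,38): 38+179 ≤ 257, not a triangle
1 of the 5 is acute.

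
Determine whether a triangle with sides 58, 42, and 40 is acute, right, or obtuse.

right

Compare the square of the longest side to the sum of squares of the other two: 40² + 42² = 3364 = 58².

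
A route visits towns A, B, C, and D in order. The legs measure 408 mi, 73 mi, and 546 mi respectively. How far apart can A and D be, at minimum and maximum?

The maximum is all hops collinear in one direction: 408 + 73 + 546 = 1027.
The longest hop is 546; the others sum to 481. Folding the others back against it leaves at least 546 − 481 = 65.

65 ≤ AD ≤ 1027 mi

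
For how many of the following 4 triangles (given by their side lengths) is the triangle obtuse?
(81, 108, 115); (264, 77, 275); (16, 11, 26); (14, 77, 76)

(81,108,115): 81²+108² = 18225 > 13225 = 115² → acute
(264,77,275): 77²+264² = 75625 = 275² → right
(16,11,26): 11²+16² = 377 < 676 = 26² → obtuse
(14,77,76): 14²+76² = 5972 > 5929 = 77² → acute
1 of the 4 is obtuse.

1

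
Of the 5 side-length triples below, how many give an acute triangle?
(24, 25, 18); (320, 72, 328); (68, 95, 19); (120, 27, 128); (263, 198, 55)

(24,25,18): 18²+24² = 900 > 625 = 25² → acute
(320,72,328): 72²+320² = 107584 = 328² → right
(68,95,19): 19+68 ≤ 95, not a triangle
(120,27,128): 27²+120² = 15129 < 16384 = 128² → obtuse
(263,198,55): 55+198 ≤ 263, not a triangle
1 of the 5 is acute.

1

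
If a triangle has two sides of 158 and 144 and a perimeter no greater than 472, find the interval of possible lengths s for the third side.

14 < s ≤ 170

Triangle inequality alone gives 14 < s < 302.
The perimeter condition gives s ≤ 472 − 158 − 144 = 170.
Intersecting the two: 14 < s ≤ 170.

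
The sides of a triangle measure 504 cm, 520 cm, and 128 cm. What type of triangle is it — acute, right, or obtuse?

Compare the square of the longest side to the sum of squares of the other two: 128² + 504² = 270400 = 520².

right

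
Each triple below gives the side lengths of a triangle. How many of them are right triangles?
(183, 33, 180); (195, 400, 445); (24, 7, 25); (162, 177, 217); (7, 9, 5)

3

(183,33,180): 33²+180² = 33489 = 183² → right
(195,400,445): 195²+400² = 198025 = 445² → right
(24,7,25): 7²+24² = 625 = 25² → right
(162,177,217): 162²+177² = 57573 > 47089 = 217² → acute
(7,9,5): 5²+7² = 74 < 81 = 9² → obtuse
3 of the 5 are right.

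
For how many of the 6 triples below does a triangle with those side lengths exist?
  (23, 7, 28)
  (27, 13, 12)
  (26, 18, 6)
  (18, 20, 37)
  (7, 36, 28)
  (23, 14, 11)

(7,23,28): 7+23 > 28 → valid
(12,13,27): 12+13 ≤ 27 → not valid
(6,18,26): 6+18 ≤ 26 → not valid
(18,20,37): 18+20 > 37 → valid
(7,28,36): 7+28 ≤ 36 → not valid
(11,14,23): 11+14 > 23 → valid
3 of the 6 triples form a triangle.

3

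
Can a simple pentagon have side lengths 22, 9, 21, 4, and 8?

A pentagon exists iff every side is shorter than the sum of the others — equivalently, the longest side is less than the sum of the rest.
Longest side 22 < 42 (sum of the remaining 4), so yes.

Yes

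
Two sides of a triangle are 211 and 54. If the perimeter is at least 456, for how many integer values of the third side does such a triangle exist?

Triangle inequality: 157 < x < 265. Perimeter ≥ 456 gives x ≥ 456 − 211 − 54 = 191.
So 191 ≤ x < 265; integers 191 through 264: 74 values.

74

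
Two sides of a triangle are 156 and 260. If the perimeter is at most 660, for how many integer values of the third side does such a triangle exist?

Triangle inequality: 104 < x < 416. Perimeter ≤ 660 gives x ≤ 660 − 156 − 260 = 244.
So 104 < x ≤ 244; integers 105 through 244: 140 values.

140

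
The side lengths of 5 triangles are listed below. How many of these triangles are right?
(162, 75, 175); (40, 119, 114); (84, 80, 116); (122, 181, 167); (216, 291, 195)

2

(162,75,175): 75²+162² = 31869 > 30625 = 175² → acute
(40,119,114): 40²+114² = 14596 > 14161 = 119² → acute
(84,80,116): 80²+84² = 13456 = 116² → right
(122,181,167): 122²+167² = 42773 > 32761 = 181² → acute
(216,291,195): 195²+216² = 84681 = 291² → right
2 of the 5 are right.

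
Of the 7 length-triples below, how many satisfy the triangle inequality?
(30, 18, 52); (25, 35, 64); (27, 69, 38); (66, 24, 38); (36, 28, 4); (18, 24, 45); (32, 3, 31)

1

(18,30,52): 18+30 ≤ 52 → not valid
(25,35,64): 25+35 ≤ 64 → not valid
(27,38,69): 27+38 ≤ 69 → not valid
(24,38,66): 24+38 ≤ 66 → not valid
(4,28,36): 4+28 ≤ 36 → not valid
(18,24,45): 18+24 ≤ 45 → not valid
(3,31,32): 3+31 > 32 → valid
1 of the 7 triples forms a triangle.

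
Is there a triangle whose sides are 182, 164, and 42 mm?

The longest side is 182, and the other two sum to 206.
Since 206 > 182, the triangle inequality holds.

Yes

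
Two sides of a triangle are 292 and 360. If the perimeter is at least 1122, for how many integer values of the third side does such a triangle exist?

182

Triangle inequality: 68 < x < 652. Perimeter ≥ 1122 gives x ≥ 1122 − 292 − 360 = 470.
So 470 ≤ x < 652; integers 470 through 651: 182 values.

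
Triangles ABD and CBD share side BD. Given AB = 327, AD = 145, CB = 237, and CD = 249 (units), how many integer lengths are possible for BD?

289

From triangle ABD: 182 < BD < 472.
From triangle CBD: 12 < BD < 486.
Intersection: 182 < BD < 472, so integers 183 through 471: 289 values.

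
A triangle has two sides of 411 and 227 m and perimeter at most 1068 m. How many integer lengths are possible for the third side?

Triangle inequality: 184 < x < 638. Perimeter ≤ 1068 gives x ≤ 1068 − 411 − 227 = 430.
So 184 < x ≤ 430; integers 185 through 430: 246 values.

246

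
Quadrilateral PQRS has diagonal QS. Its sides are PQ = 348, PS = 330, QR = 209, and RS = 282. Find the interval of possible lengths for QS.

From triangle PQS: |348 − 330| < QS < 348 + 330, i.e. 18 < QS < 678.
From triangle RQS: 73 < QS < 491.
Both must hold, so QS lies in the intersection.

73 < QS < 491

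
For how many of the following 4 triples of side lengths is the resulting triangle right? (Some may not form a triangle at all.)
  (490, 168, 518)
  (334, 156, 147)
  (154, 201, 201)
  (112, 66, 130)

2

(490,168,518): 168²+490² = 268324 = 518² → right
(334,156,147): 147+156 ≤ 334, not a triangle
(154,201,201): 154²+201² = 64117 > 40401 = 201² → acute
(112,66,130): 66²+112² = 16900 = 130² → right
2 of the 4 are right.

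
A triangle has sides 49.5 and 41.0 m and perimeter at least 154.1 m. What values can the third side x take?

Triangle inequality alone gives 8.5 < x < 90.5.
The perimeter condition gives x ≥ 154.1 − 49.5 − 41.0 = 63.6.
Intersecting the two: 63.6 ≤ x < 90.5.

63.6 ≤ x < 90.5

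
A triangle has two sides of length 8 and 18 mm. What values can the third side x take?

10 < x < 26

By the triangle inequality, x must be less than 8 + 18 = 26 and greater than |8 − 18| = 10.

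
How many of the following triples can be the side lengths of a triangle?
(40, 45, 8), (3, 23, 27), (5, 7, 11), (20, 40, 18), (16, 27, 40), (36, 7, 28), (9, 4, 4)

(8,40,45): 8+40 > 45 → valid
(3,23,27): 3+23 ≤ 27 → not valid
(5,7,11): 5+7 > 11 → valid
(18,20,40): 18+20 ≤ 40 → not valid
(16,27,40): 16+27 > 40 → valid
(7,28,36): 7+28 ≤ 36 → not valid
(4,4,9): 4+4 ≤ 9 → not valid
3 of the 7 triples form a triangle.

3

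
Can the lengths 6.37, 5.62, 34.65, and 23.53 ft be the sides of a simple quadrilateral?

Yes

A quadrilateral exists iff every side is shorter than the sum of the others — equivalently, the longest side is less than the sum of the rest.
Longest side 34.65 < 35.52 (sum of the remaining 3), so yes.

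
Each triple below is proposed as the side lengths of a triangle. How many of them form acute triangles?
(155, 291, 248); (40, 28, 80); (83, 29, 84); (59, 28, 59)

(155,291,248): 155²+248² = 85529 > 84681 = 291² → acute
(40,28,80): 28+40 ≤ 80, not a triangle
(83,29,84): 29²+83² = 7730 > 7056 = 84² → acute
(59,28,59): 28²+59² = 4265 > 3481 = 59² → acute
3 of the 4 are acute.

3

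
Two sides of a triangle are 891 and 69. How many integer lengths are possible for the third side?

137

The third side lies in the open interval (822, 960).
Integers from 823 to 959 inclusive: 959 − 823 + 1 = 137.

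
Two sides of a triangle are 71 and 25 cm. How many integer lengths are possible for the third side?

The third side lies in the open interval (46, 96).
Integers from 47 to 95 inclusive: 95 − 47 + 1 = 49.

49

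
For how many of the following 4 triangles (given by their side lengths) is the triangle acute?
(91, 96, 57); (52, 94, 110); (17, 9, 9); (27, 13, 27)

(91,96,57): 57²+91² = 11530 > 9216 = 96² → acute
(52,94,110): 52²+94² = 11540 < 12100 = 110² → obtuse
(17,9,9): 9²+9² = 162 < 289 = 17² → obtuse
(27,13,27): 13²+27² = 898 > 729 = 27² → acute
2 of the 4 are acute.

2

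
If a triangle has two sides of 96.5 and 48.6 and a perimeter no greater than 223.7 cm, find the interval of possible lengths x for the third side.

Triangle inequality alone gives 47.9 < x < 145.1.
The perimeter condition gives x ≤ 223.7 − 96.5 − 48.6 = 78.6.
Intersecting the two: 47.9 < x ≤ 78.6.

47.9 < x ≤ 78.6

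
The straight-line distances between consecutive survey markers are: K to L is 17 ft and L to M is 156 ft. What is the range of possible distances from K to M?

139 ≤ KM ≤ 173 ft

By the triangle inequality, |17 − 156| ≤ KM ≤ 17 + 156.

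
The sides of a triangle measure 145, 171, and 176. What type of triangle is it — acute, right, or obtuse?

Compare the square of the longest side to the sum of squares of the other two: 145² + 171² = 50266 > 30976 = 176².

acute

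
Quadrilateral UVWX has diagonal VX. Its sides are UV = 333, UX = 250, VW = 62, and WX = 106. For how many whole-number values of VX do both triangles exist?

From triangle UVX: 83 < VX < 583.
From triangle WVX: 44 < VX < 168.
Intersection: 83 < VX < 168, so integers 84 through 167: 84 values.

84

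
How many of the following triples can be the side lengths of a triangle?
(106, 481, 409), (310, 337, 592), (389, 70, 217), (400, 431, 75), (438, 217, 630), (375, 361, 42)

5

(106,409,481): 106+409 > 481 → valid
(310,337,592): 310+337 > 592 → valid
(70,217,389): 70+217 ≤ 389 → not valid
(75,400,431): 75+400 > 431 → valid
(217,438,630): 217+438 > 630 → valid
(42,361,375): 42+361 > 375 → valid
5 of the 6 triples form a triangle.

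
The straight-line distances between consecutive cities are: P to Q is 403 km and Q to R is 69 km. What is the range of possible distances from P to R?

334 ≤ PR ≤ 472 km

By the triangle inequality, |403 − 69| ≤ PR ≤ 403 + 69.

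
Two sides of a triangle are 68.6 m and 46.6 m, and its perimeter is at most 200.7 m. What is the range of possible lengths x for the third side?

Triangle inequality alone gives 22.0 < x < 115.2.
The perimeter condition gives x ≤ 200.7 − 68.6 − 46.6 = 85.5.
Intersecting the two: 22.0 < x ≤ 85.5.

22.0 < x ≤ 85.5 m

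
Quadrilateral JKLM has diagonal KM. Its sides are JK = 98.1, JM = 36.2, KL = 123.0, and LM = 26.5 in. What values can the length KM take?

From triangle JKM: |98.1 − 36.2| < KM < 98.1 + 36.2, i.e. 61.9 < KM < 134.3.
From triangle LKM: 96.5 < KM < 149.5.
Both must hold, so KM lies in the intersection.

96.5 < KM < 134.3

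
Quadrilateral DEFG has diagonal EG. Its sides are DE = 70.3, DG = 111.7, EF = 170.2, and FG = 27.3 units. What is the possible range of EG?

142.9 < EG < 182.0

From triangle DEG: |70.3 − 111.7| < EG < 70.3 + 111.7, i.e. 41.4 < EG < 182.0.
From triangle FEG: 142.9 < EG < 197.5.
Both must hold, so EG lies in the intersection.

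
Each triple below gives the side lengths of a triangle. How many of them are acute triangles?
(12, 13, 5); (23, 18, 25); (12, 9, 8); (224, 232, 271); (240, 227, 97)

(12,13,5): 5²+12² = 169 = 13² → right
(23,18,25): 18²+23² = 853 > 625 = 25² → acute
(12,9,8): 8²+9² = 145 > 144 = 12² → acute
(224,232,271): 224²+232² = 104000 > 73441 = 271² → acute
(240,227,97): 97²+227² = 60938 > 57600 = 240² → acute
4 of the 5 are acute.

4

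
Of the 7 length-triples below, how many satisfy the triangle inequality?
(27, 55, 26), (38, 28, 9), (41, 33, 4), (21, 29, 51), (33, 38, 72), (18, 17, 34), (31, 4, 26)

1

(26,27,55): 26+27 ≤ 55 → not valid
(9,28,38): 9+28 ≤ 38 → not valid
(4,33,41): 4+33 ≤ 41 → not valid
(21,29,51): 21+29 ≤ 51 → not valid
(33,38,72): 33+38 ≤ 72 → not valid
(17,18,34): 17+18 > 34 → valid
(4,26,31): 4+26 ≤ 31 → not valid
1 of the 7 triples forms a triangle.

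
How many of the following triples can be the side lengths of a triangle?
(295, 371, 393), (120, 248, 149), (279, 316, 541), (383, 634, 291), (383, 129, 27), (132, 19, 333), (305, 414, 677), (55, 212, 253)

(295,371,393): 295+371 > 393 → valid
(120,149,248): 120+149 > 248 → valid
(279,316,541): 279+316 > 541 → valid
(291,383,634): 291+383 > 634 → valid
(27,129,383): 27+129 ≤ 383 → not valid
(19,132,333): 19+132 ≤ 333 → not valid
(305,414,677): 305+414 > 677 → valid
(55,212,253): 55+212 > 253 → valid
6 of the 8 triples form a triangle.

6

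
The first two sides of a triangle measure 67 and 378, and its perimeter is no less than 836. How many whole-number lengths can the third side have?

54

Triangle inequality: 311 < x < 445. Perimeter ≥ 836 gives x ≥ 836 − 67 − 378 = 391.
So 391 ≤ x < 445; integers 391 through 444: 54 values.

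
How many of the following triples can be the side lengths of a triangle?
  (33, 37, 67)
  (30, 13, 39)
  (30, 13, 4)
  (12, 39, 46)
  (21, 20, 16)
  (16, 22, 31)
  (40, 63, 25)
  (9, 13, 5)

(33,37,67): 33+37 > 67 → valid
(13,30,39): 13+30 > 39 → valid
(4,13,30): 4+13 ≤ 30 → not valid
(12,39,46): 12+39 > 46 → valid
(16,20,21): 16+20 > 21 → valid
(16,22,31): 16+22 > 31 → valid
(25,40,63): 25+40 > 63 → valid
(5,9,13): 5+9 > 13 → valid
7 of the 8 triples form a triangle.

7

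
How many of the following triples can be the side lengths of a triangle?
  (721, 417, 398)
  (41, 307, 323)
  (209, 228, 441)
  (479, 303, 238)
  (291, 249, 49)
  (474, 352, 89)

(398,417,721): 398+417 > 721 → valid
(41,307,323): 41+307 > 323 → valid
(209,228,441): 209+228 ≤ 441 → not valid
(238,303,479): 238+303 > 479 → valid
(49,249,291): 49+249 > 291 → valid
(89,352,474): 89+352 ≤ 474 → not valid
4 of the 6 triples form a triangle.

4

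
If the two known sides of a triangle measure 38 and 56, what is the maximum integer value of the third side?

The third side must be strictly less than 38 + 56 = 94.
The largest integer below 94 is 93.

93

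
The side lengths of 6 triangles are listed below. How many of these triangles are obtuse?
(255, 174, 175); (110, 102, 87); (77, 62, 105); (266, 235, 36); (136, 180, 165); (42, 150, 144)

(255,174,175): 174²+175² = 60901 < 65025 = 255² → obtuse
(110,102,87): 87²+102² = 17973 > 12100 = 110² → acute
(77,62,105): 62²+77² = 9773 < 11025 = 105² → obtuse
(266,235,36): 36²+235² = 56521 < 70756 = 266² → obtuse
(136,180,165): 136²+165² = 45721 > 32400 = 180² → acute
(42,150,144): 42²+144² = 22500 = 150² → right
3 of the 6 are obtuse.

3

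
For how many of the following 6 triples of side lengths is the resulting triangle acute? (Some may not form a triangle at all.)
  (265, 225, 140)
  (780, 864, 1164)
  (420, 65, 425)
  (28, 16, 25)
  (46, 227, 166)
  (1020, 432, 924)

1

(265,225,140): 140²+225² = 70225 = 265² → right
(780,864,1164): 780²+864² = 1354896 = 1164² → right
(420,65,425): 65²+420² = 180625 = 425² → right
(28,16,25): 16²+25² = 881 > 784 = 28² → acute
(46,227,166): 46+166 ≤ 227, not a triangle
(1020,432,924): 432²+924² = 1040400 = 1020² → right
1 of the 6 is acute.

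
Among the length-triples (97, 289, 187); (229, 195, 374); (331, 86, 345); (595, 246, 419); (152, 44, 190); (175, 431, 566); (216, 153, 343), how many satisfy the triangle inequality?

(97,187,289): 97+187 ≤ 289 → not valid
(195,229,374): 195+229 > 374 → valid
(86,331,345): 86+331 > 345 → valid
(246,419,595): 246+419 > 595 → valid
(44,152,190): 44+152 > 190 → valid
(175,431,566): 175+431 > 566 → valid
(153,216,343): 153+216 > 343 → valid
6 of the 7 triples form a triangle.

6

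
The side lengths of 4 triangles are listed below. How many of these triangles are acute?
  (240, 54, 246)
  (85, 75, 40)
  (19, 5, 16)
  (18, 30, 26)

1

(240,54,246): 54²+240² = 60516 = 246² → right
(85,75,40): 40²+75² = 7225 = 85² → right
(19,5,16): 5²+16² = 281 < 361 = 19² → obtuse
(18,30,26): 18²+26² = 1000 > 900 = 30² → acute
1 of the 4 is acute.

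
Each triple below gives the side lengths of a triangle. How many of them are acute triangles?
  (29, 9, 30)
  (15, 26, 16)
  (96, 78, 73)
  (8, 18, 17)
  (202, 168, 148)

(29,9,30): 9²+29² = 922 > 900 = 30² → acute
(15,26,16): 15²+16² = 481 < 676 = 26² → obtuse
(96,78,73): 73²+78² = 11413 > 9216 = 96² → acute
(8,18,17): 8²+17² = 353 > 324 = 18² → acute
(202,168,148): 148²+168² = 50128 > 40804 = 202² → acute
4 of the 5 are acute.

4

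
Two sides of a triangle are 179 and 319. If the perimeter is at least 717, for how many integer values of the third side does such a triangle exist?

279

Triangle inequality: 140 < x < 498. Perimeter ≥ 717 gives x ≥ 717 − 179 − 319 = 219.
So 219 ≤ x < 498; integers 219 through 497: 279 values.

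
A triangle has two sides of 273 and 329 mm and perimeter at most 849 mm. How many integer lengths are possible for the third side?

Triangle inequality: 56 < x < 602. Perimeter ≤ 849 gives x ≤ 849 − 273 − 329 = 247.
So 56 < x ≤ 247; integers 57 through 247: 191 values.

191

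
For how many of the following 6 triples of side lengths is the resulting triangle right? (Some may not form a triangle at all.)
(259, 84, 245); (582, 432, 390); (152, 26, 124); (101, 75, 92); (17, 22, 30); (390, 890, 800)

(259,84,245): 84²+245² = 67081 = 259² → right
(582,432,390): 390²+432² = 338724 = 582² → right
(152,26,124): 26+124 ≤ 152, not a triangle
(101,75,92): 75²+92² = 14089 > 10201 = 101² → acute
(17,22,30): 17²+22² = 773 < 900 = 30² → obtuse
(390,890,800): 390²+800² = 792100 = 890² → right
3 of the 6 are right.

3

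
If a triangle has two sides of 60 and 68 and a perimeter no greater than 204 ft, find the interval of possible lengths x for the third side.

8 < x ≤ 76 ft

Triangle inequality alone gives 8 < x < 128.
The perimeter condition gives x ≤ 204 − 60 − 68 = 76.
Intersecting the two: 8 < x ≤ 76.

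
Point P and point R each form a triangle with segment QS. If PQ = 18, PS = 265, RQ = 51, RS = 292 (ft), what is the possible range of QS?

247 < QS < 283

From triangle PQS: |18 − 265| < QS < 18 + 265, i.e. 247 < QS < 283.
From triangle RQS: 241 < QS < 343.
Both must hold, so QS lies in the intersection.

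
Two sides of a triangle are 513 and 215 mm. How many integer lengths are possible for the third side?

The third side lies in the open interval (298, 728).
Integers from 299 to 727 inclusive: 727 − 299 + 1 = 429.

429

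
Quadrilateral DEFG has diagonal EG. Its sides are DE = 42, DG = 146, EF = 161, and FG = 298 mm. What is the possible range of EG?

From triangle DEG: |42 − 146| < EG < 42 + 146, i.e. 104 < EG < 188.
From triangle FEG: 137 < EG < 459.
Both must hold, so EG lies in the intersection.

137 < EG < 188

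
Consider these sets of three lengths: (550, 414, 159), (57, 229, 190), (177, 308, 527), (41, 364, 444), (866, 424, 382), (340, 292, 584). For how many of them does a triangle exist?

(159,414,550): 159+414 > 550 → valid
(57,190,229): 57+190 > 229 → valid
(177,308,527): 177+308 ≤ 527 → not valid
(41,364,444): 41+364 ≤ 444 → not valid
(382,424,866): 382+424 ≤ 866 → not valid
(292,340,584): 292+340 > 584 → valid
3 of the 6 triples form a triangle.

3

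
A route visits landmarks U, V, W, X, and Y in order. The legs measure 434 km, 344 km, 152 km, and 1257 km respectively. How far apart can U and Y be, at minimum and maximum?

327 ≤ UY ≤ 2187 km

The maximum is all hops collinear in one direction: 434 + 344 + 152 + 1257 = 2187.
The longest hop is 1257; the others sum to 930. Folding the others back against it leaves at least 1257 − 930 = 327.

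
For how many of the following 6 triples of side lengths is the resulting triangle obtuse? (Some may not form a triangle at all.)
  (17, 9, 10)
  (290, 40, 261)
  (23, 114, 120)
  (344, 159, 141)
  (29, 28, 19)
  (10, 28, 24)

4

(17,9,10): 9²+10² = 181 < 289 = 17² → obtuse
(290,40,261): 40²+261² = 69721 < 84100 = 290² → obtuse
(23,114,120): 23²+114² = 13525 < 14400 = 120² → obtuse
(344,159,141): 141+159 ≤ 344, not a triangle
(29,28,19): 19²+28² = 1145 > 841 = 29² → acute
(10,28,24): 10²+24² = 676 < 784 = 28² → obtuse
4 of the 6 are obtuse.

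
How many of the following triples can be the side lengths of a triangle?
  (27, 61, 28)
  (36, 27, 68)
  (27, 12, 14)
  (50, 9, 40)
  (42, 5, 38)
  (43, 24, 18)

1

(27,28,61): 27+28 ≤ 61 → not valid
(27,36,68): 27+36 ≤ 68 → not valid
(12,14,27): 12+14 ≤ 27 → not valid
(9,40,50): 9+40 ≤ 50 → not valid
(5,38,42): 5+38 > 42 → valid
(18,24,43): 18+24 ≤ 43 → not valid
1 of the 6 triples forms a triangle.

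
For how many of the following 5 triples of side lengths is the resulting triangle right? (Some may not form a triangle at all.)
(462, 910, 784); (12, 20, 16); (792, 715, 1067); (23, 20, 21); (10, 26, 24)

(462,910,784): 462²+784² = 828100 = 910² → right
(12,20,16): 12²+16² = 400 = 20² → right
(792,715,1067): 715²+792² = 1138489 = 1067² → right
(23,20,21): 20²+21² = 841 > 529 = 23² → acute
(10,26,24): 10²+24² = 676 = 26² → right
4 of the 5 are right.

4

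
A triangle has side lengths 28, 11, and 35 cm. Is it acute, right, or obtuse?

Compare the square of the longest side to the sum of squares of the other two: 11² + 28² = 905 < 1225 = 35².

obtuse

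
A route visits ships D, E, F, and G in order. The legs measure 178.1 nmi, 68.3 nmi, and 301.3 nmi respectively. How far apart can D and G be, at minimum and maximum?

The maximum is all hops collinear in one direction: 178.1 + 68.3 + 301.3 = 547.7.
The longest hop is 301.3; the others sum to 246.4. Folding the others back against it leaves at least 301.3 − 246.4 = 54.9.

54.9 ≤ DG ≤ 547.7 nmi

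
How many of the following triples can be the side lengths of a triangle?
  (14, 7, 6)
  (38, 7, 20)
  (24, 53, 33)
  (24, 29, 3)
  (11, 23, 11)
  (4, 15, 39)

1

(6,7,14): 6+7 ≤ 14 → not valid
(7,20,38): 7+20 ≤ 38 → not valid
(24,33,53): 24+33 > 53 → valid
(3,24,29): 3+24 ≤ 29 → not valid
(11,11,23): 11+11 ≤ 23 → not valid
(4,15,39): 4+15 ≤ 39 → not valid
1 of the 6 triples forms a triangle.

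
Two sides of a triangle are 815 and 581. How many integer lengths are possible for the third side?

The third side lies in the open interval (234, 1396).
Integers from 235 to 1395 inclusive: 1395 − 235 + 1 = 1161.

1161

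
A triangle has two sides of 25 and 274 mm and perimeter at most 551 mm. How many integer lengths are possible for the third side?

Triangle inequality: 249 < x < 299. Perimeter ≤ 551 gives x ≤ 551 − 25 − 274 = 252.
So 249 < x ≤ 252; integers 250 through 252: 3 values.

3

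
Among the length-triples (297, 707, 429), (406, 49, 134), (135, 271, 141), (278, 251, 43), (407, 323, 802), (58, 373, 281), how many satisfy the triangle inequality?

3

(297,429,707): 297+429 > 707 → valid
(49,134,406): 49+134 ≤ 406 → not valid
(135,141,271): 135+141 > 271 → valid
(43,251,278): 43+251 > 278 → valid
(323,407,802): 323+407 ≤ 802 → not valid
(58,281,373): 58+281 ≤ 373 → not valid
3 of the 6 triples form a triangle.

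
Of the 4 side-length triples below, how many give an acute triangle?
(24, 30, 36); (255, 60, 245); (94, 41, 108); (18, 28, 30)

(24,30,36): 24²+30² = 1476 > 1296 = 36² → acute
(255,60,245): 60²+245² = 63625 < 65025 = 255² → obtuse
(94,41,108): 41²+94² = 10517 < 11664 = 108² → obtuse
(18,28,30): 18²+28² = 1108 > 900 = 30² → acute
2 of the 4 are acute.

2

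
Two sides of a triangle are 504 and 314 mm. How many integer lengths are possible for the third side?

627

The third side lies in the open interval (190, 818).
Integers from 191 to 817 inclusive: 817 − 191 + 1 = 627.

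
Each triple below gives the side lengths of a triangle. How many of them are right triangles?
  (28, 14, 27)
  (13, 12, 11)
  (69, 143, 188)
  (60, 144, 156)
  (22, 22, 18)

1

(28,14,27): 14²+27² = 925 > 784 = 28² → acute
(13,12,11): 11²+12² = 265 > 169 = 13² → acute
(69,143,188): 69²+143² = 25210 < 35344 = 188² → obtuse
(60,144,156): 60²+144² = 24336 = 156² → right
(22,22,18): 18²+22² = 808 > 484 = 22² → acute
1 of the 5 is right.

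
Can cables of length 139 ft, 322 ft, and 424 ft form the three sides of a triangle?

Yes

The longest side is 424, and the other two sum to 461.
Since 461 > 424, the triangle inequality holds.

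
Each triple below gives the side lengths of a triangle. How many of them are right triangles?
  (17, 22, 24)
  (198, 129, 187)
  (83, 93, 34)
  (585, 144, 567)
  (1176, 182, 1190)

2

(17,22,24): 17²+22² = 773 > 576 = 24² → acute
(198,129,187): 129²+187² = 51610 > 39204 = 198² → acute
(83,93,34): 34²+83² = 8045 < 8649 = 93² → obtuse
(585,144,567): 144²+567² = 342225 = 585² → right
(1176,182,1190): 182²+1176² = 1416100 = 1190² → right
2 of the 5 are right.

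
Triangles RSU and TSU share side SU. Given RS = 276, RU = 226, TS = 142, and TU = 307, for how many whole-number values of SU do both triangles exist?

283

From triangle RSU: 50 < SU < 502.
From triangle TSU: 165 < SU < 449.
Intersection: 165 < SU < 449, so integers 166 through 448: 283 values.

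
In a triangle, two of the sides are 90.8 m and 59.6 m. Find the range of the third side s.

By the triangle inequality, s must be less than 90.8 + 59.6 = 150.4 and greater than |90.8 − 59.6| = 31.2.

31.2 < s < 150.4 (m)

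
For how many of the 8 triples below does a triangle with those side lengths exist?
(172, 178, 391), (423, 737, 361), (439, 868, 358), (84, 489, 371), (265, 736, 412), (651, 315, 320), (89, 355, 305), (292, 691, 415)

3

(172,178,391): 172+178 ≤ 391 → not valid
(361,423,737): 361+423 > 737 → valid
(358,439,868): 358+439 ≤ 868 → not valid
(84,371,489): 84+371 ≤ 489 → not valid
(265,412,736): 265+412 ≤ 736 → not valid
(315,320,651): 315+320 ≤ 651 → not valid
(89,305,355): 89+305 > 355 → valid
(292,415,691): 292+415 > 691 → valid
3 of the 8 triples form a triangle.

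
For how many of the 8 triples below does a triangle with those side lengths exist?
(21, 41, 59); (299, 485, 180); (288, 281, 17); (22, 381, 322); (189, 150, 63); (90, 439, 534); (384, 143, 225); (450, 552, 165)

(21,41,59): 21+41 > 59 → valid
(180,299,485): 180+299 ≤ 485 → not valid
(17,281,288): 17+281 > 288 → valid
(22,322,381): 22+322 ≤ 381 → not valid
(63,150,189): 63+150 > 189 → valid
(90,439,534): 90+439 ≤ 534 → not valid
(143,225,384): 143+225 ≤ 384 → not valid
(165,450,552): 165+450 > 552 → valid
4 of the 8 triples form a triangle.

4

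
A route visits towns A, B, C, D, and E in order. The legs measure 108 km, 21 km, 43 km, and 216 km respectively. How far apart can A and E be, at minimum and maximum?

The maximum is all hops collinear in one direction: 108 + 21 + 43 + 216 = 388.
The longest hop is 216; the others sum to 172. Folding the others back against it leaves at least 216 − 172 = 44.

44 ≤ AE ≤ 388 km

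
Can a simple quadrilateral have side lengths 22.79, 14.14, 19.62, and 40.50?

A quadrilateral exists iff every side is shorter than the sum of the others — equivalently, the longest side is less than the sum of the rest.
Longest side 40.50 < 56.55 (sum of the remaining 3), so yes.

Yes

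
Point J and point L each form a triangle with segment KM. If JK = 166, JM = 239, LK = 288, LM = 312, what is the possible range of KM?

73 < KM < 405

From triangle JKM: |166 − 239| < KM < 166 + 239, i.e. 73 < KM < 405.
From triangle LKM: 24 < KM < 600.
Both must hold, so KM lies in the intersection.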